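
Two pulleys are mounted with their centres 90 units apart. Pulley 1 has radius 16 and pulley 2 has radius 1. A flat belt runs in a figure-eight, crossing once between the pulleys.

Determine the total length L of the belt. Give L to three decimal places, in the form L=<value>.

L=236.628

crossed belt: β = asin((r1+r2)/C) = asin(17/90) = 10.8879°
wrap1 = wrap2 = π + 2β = 201.7759°
tangent length = C·cosβ = 88.3799
L = (r1+r2)·wrap + 2·C·cosβ = 17·3.5217 + 2·88.3799 = 236.6278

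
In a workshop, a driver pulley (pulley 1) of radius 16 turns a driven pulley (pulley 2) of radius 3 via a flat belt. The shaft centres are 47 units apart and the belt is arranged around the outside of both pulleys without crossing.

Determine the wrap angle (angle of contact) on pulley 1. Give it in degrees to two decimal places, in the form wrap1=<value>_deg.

open belt: β = asin((r2−r1)/C) = asin(-13/47) = -16.0571°
wrap1 = π − 2β = 212.1143°
wrap2 = π + 2β = 147.8857°

wrap1=212.11_deg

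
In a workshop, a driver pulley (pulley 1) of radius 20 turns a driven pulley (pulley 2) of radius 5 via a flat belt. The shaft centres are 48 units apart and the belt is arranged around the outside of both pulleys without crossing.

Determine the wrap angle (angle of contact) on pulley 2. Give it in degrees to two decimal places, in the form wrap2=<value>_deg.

wrap2=143.58_deg

open belt: β = asin((r2−r1)/C) = asin(-15/48) = -18.2100°
wrap1 = π − 2β = 216.4199°
wrap2 = π + 2β = 143.5801°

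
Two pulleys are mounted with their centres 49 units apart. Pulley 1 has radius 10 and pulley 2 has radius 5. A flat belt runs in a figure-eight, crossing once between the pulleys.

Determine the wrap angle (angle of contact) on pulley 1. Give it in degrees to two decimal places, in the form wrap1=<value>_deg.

wrap1=215.65_deg

crossed belt: β = asin((r1+r2)/C) = asin(15/49) = 17.8257°
wrap1 = wrap2 = π + 2β = 215.6514°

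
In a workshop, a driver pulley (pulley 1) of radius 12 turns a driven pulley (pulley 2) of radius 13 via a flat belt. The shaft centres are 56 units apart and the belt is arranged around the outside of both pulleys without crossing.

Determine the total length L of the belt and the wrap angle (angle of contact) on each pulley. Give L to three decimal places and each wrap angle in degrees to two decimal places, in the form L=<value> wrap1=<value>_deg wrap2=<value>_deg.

open belt: β = asin((r2−r1)/C) = asin(1/56) = 1.0232°
wrap1 = π − 2β = 177.9536°
wrap2 = π + 2β = 182.0464°
tangent length = C·cosβ = 55.9911
L = r1·wrap1 + r2·wrap2 + 2·C·cosβ = 12·3.1059 + 13·3.1773 + 2·55.9911 = 190.5577

L=190.558 wrap1=177.95_deg wrap2=182.05_deg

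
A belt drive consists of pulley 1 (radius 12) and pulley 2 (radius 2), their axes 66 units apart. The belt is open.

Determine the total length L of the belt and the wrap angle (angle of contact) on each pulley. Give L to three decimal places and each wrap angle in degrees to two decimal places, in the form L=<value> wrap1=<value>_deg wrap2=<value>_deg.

L=177.500 wrap1=197.43_deg wrap2=162.57_deg

open belt: β = asin((r2−r1)/C) = asin(-10/66) = -8.7147°
wrap1 = π − 2β = 197.4295°
wrap2 = π + 2β = 162.5705°
tangent length = C·cosβ = 65.2380
L = r1·wrap1 + r2·wrap2 + 2·C·cosβ = 12·3.4458 + 2·2.8374 + 2·65.2380 = 177.5004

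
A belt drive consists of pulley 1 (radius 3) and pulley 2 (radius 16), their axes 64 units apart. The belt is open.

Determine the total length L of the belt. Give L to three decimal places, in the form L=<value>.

L=190.340

open belt: β = asin((r2−r1)/C) = asin(13/64) = 11.7198°
wrap1 = π − 2β = 156.5605°
wrap2 = π + 2β = 203.4395°
tangent length = C·cosβ = 62.6658
L = r1·wrap1 + r2·wrap2 + 2·C·cosβ = 3·2.7325 + 16·3.5507 + 2·62.6658 = 190.3401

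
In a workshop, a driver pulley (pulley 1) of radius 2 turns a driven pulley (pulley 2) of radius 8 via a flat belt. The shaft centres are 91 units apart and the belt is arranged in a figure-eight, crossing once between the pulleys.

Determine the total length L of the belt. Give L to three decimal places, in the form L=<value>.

crossed belt: β = asin((r1+r2)/C) = asin(10/91) = 6.3090°
wrap1 = wrap2 = π + 2β = 192.6180°
tangent length = C·cosβ = 90.4489
L = (r1+r2)·wrap + 2·C·cosβ = 10·3.3618 + 2·90.4489 = 214.5159

L=214.516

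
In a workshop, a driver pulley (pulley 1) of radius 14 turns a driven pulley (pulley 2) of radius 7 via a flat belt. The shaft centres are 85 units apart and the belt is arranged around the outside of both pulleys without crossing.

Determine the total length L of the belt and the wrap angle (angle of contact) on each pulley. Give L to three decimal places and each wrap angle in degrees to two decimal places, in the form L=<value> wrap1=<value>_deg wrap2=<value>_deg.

L=236.550 wrap1=189.45_deg wrap2=170.55_deg

open belt: β = asin((r2−r1)/C) = asin(-7/85) = -4.7238°
wrap1 = π − 2β = 189.4477°
wrap2 = π + 2β = 170.5523°
tangent length = C·cosβ = 84.7113
L = r1·wrap1 + r2·wrap2 + 2·C·cosβ = 14·3.3065 + 7·2.9767 + 2·84.7113 = 236.5502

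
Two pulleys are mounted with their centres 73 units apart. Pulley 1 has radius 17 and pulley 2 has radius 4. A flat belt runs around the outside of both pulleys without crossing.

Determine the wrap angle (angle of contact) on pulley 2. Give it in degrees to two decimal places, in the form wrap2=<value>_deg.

wrap2=159.48_deg

open belt: β = asin((r2−r1)/C) = asin(-13/73) = -10.2581°
wrap1 = π − 2β = 200.5161°
wrap2 = π + 2β = 159.4839°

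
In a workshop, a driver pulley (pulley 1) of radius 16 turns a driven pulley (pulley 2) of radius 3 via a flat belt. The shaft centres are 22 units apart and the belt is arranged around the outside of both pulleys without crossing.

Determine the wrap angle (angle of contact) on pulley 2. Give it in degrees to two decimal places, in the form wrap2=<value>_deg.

wrap2=107.56_deg

open belt: β = asin((r2−r1)/C) = asin(-13/22) = -36.2215°
wrap1 = π − 2β = 252.4431°
wrap2 = π + 2β = 107.5569°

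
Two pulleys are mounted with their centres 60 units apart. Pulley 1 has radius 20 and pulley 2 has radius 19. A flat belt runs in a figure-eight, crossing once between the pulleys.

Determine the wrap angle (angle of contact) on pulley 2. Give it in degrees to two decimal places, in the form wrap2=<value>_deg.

wrap2=261.08_deg

crossed belt: β = asin((r1+r2)/C) = asin(39/60) = 40.5416°
wrap1 = wrap2 = π + 2β = 261.0832°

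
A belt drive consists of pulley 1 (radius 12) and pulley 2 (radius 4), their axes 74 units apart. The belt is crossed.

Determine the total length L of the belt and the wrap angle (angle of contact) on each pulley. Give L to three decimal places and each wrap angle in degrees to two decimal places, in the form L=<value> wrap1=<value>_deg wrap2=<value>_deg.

L=201.739 wrap1=204.97_deg wrap2=204.97_deg

crossed belt: β = asin((r1+r2)/C) = asin(16/74) = 12.4869°
wrap1 = wrap2 = π + 2β = 204.9738°
tangent length = C·cosβ = 72.2496
L = (r1+r2)·wrap + 2·C·cosβ = 16·3.5775 + 2·72.2496 = 201.7386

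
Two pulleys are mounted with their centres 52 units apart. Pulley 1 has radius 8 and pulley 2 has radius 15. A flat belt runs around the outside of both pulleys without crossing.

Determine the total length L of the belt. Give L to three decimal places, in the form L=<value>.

open belt: β = asin((r2−r1)/C) = asin(7/52) = 7.7364°
wrap1 = π − 2β = 164.5272°
wrap2 = π + 2β = 195.4728°
tangent length = C·cosβ = 51.5267
L = r1·wrap1 + r2·wrap2 + 2·C·cosβ = 8·2.8715 + 15·3.4116 + 2·51.5267 = 177.2004

L=177.200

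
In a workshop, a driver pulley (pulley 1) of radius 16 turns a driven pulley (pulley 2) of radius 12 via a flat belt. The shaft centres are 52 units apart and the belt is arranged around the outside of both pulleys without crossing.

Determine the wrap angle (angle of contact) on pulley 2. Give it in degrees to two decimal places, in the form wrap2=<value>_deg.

wrap2=171.18_deg

open belt: β = asin((r2−r1)/C) = asin(-4/52) = -4.4117°
wrap1 = π − 2β = 188.8235°
wrap2 = π + 2β = 171.1765°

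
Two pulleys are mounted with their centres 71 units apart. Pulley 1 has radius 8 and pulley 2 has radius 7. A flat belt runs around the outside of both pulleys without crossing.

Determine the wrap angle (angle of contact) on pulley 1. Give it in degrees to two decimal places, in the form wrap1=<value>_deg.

open belt: β = asin((r2−r1)/C) = asin(-1/71) = -0.8070°
wrap1 = π − 2β = 181.6140°
wrap2 = π + 2β = 178.3860°

wrap1=181.61_deg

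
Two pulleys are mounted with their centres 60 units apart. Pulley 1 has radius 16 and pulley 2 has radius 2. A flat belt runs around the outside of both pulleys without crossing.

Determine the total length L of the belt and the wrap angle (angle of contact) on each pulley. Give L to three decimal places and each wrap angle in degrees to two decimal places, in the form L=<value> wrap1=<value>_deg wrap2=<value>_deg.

open belt: β = asin((r2−r1)/C) = asin(-14/60) = -13.4934°
wrap1 = π − 2β = 206.9868°
wrap2 = π + 2β = 153.0132°
tangent length = C·cosβ = 58.3438
L = r1·wrap1 + r2·wrap2 + 2·C·cosβ = 16·3.6126 + 2·2.6706 + 2·58.3438 = 179.8304

L=179.830 wrap1=206.99_deg wrap2=153.01_deg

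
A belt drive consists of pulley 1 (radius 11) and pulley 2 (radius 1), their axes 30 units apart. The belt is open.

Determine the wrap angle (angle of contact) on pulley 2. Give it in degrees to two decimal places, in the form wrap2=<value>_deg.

open belt: β = asin((r2−r1)/C) = asin(-10/30) = -19.4712°
wrap1 = π − 2β = 218.9424°
wrap2 = π + 2β = 141.0576°

wrap2=141.06_deg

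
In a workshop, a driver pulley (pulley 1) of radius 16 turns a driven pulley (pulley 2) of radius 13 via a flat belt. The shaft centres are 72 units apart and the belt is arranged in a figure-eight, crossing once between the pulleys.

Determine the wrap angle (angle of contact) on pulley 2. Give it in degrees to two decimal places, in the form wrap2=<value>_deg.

crossed belt: β = asin((r1+r2)/C) = asin(29/72) = 23.7519°
wrap1 = wrap2 = π + 2β = 227.5039°

wrap2=227.50_deg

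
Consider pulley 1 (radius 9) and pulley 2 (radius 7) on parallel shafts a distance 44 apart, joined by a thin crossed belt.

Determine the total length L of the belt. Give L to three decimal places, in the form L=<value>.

crossed belt: β = asin((r1+r2)/C) = asin(16/44) = 21.3237°
wrap1 = wrap2 = π + 2β = 222.6474°
tangent length = C·cosβ = 40.9878
L = (r1+r2)·wrap + 2·C·cosβ = 16·3.8859 + 2·40.9878 = 144.1505

L=144.150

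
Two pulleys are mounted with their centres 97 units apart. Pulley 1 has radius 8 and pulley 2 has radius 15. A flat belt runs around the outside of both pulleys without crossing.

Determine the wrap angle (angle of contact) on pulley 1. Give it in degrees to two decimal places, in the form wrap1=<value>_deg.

open belt: β = asin((r2−r1)/C) = asin(7/97) = 4.1383°
wrap1 = π − 2β = 171.7233°
wrap2 = π + 2β = 188.2767°

wrap1=171.72_deg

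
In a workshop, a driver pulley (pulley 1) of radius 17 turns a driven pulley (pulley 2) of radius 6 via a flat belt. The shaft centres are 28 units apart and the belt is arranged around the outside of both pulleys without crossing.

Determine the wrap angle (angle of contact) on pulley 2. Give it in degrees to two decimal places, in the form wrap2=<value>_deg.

wrap2=133.74_deg

open belt: β = asin((r2−r1)/C) = asin(-11/28) = -23.1324°
wrap1 = π − 2β = 226.2648°
wrap2 = π + 2β = 133.7352°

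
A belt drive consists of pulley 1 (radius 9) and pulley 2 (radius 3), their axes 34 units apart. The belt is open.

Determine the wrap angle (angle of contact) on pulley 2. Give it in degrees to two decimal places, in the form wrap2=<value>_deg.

wrap2=159.67_deg

open belt: β = asin((r2−r1)/C) = asin(-6/34) = -10.1642°
wrap1 = π − 2β = 200.3285°
wrap2 = π + 2β = 159.6715°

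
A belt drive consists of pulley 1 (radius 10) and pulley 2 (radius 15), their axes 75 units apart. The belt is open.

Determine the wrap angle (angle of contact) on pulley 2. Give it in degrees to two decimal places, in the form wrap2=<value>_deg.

open belt: β = asin((r2−r1)/C) = asin(5/75) = 3.8226°
wrap1 = π − 2β = 172.3549°
wrap2 = π + 2β = 187.6451°

wrap2=187.65_deg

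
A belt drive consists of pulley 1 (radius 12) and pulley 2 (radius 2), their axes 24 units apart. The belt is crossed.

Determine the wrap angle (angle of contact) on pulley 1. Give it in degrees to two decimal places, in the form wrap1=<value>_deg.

crossed belt: β = asin((r1+r2)/C) = asin(14/24) = 35.6853°
wrap1 = wrap2 = π + 2β = 251.3707°

wrap1=251.37_deg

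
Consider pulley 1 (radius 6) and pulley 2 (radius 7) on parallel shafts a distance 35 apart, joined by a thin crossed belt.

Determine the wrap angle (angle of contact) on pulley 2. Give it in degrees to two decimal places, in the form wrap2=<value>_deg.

crossed belt: β = asin((r1+r2)/C) = asin(13/35) = 21.8037°
wrap1 = wrap2 = π + 2β = 223.6075°

wrap2=223.61_deg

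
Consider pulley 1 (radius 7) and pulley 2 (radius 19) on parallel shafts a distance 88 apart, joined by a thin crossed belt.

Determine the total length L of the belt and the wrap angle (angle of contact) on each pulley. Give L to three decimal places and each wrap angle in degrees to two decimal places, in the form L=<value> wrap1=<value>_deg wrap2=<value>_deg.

L=265.421 wrap1=214.37_deg wrap2=214.37_deg

crossed belt: β = asin((r1+r2)/C) = asin(26/88) = 17.1848°
wrap1 = wrap2 = π + 2β = 214.3696°
tangent length = C·cosβ = 84.0714
L = (r1+r2)·wrap + 2·C·cosβ = 26·3.7415 + 2·84.0714 = 265.4206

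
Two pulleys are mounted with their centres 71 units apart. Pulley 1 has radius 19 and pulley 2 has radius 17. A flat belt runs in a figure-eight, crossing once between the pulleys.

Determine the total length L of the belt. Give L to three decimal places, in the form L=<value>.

crossed belt: β = asin((r1+r2)/C) = asin(36/71) = 30.4670°
wrap1 = wrap2 = π + 2β = 240.9340°
tangent length = C·cosβ = 61.1964
L = (r1+r2)·wrap + 2·C·cosβ = 36·4.2051 + 2·61.1964 = 273.7761

L=273.776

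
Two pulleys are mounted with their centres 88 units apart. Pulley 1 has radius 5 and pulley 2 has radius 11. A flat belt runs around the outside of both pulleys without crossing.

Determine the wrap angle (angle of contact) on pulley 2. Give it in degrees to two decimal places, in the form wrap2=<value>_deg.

wrap2=187.82_deg

open belt: β = asin((r2−r1)/C) = asin(6/88) = 3.9096°
wrap1 = π − 2β = 172.1809°
wrap2 = π + 2β = 187.8191°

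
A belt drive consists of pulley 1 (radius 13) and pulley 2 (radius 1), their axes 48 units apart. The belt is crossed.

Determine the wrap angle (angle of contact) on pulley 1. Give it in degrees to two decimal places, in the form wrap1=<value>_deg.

crossed belt: β = asin((r1+r2)/C) = asin(14/48) = 16.9578°
wrap1 = wrap2 = π + 2β = 213.9155°

wrap1=213.92_deg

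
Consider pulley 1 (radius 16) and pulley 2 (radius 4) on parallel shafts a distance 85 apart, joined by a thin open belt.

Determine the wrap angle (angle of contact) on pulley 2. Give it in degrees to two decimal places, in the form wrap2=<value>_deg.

wrap2=163.77_deg

open belt: β = asin((r2−r1)/C) = asin(-12/85) = -8.1159°
wrap1 = π − 2β = 196.2319°
wrap2 = π + 2β = 163.7681°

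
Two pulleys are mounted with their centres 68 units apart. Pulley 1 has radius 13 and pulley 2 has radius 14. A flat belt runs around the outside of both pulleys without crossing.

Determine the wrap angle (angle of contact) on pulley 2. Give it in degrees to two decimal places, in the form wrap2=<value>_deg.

wrap2=181.69_deg

open belt: β = asin((r2−r1)/C) = asin(1/68) = 0.8426°
wrap1 = π − 2β = 178.3148°
wrap2 = π + 2β = 181.6852°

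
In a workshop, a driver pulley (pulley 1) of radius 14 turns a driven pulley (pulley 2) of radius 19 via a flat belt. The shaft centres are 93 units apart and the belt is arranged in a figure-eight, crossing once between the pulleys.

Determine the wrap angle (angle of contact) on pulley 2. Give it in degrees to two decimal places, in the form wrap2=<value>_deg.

crossed belt: β = asin((r1+r2)/C) = asin(33/93) = 20.7836°
wrap1 = wrap2 = π + 2β = 221.5671°

wrap2=221.57_deg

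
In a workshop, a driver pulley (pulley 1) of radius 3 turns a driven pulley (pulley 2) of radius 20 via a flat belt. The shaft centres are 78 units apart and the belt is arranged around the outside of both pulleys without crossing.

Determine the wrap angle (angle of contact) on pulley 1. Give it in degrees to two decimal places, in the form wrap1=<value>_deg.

open belt: β = asin((r2−r1)/C) = asin(17/78) = 12.5886°
wrap1 = π − 2β = 154.8228°
wrap2 = π + 2β = 205.1772°

wrap1=154.82_deg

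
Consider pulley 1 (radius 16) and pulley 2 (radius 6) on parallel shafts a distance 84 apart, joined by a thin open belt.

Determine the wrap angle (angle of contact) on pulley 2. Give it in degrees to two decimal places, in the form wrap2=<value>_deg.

wrap2=166.33_deg

open belt: β = asin((r2−r1)/C) = asin(-10/84) = -6.8371°
wrap1 = π − 2β = 193.6743°
wrap2 = π + 2β = 166.3257°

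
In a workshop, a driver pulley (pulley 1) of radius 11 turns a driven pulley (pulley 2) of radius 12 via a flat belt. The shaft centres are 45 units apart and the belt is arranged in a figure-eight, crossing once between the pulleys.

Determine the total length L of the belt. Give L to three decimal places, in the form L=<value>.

crossed belt: β = asin((r1+r2)/C) = asin(23/45) = 30.7379°
wrap1 = wrap2 = π + 2β = 241.4757°
tangent length = C·cosβ = 38.6782
L = (r1+r2)·wrap + 2·C·cosβ = 23·4.2145 + 2·38.6782 = 174.2909

L=174.291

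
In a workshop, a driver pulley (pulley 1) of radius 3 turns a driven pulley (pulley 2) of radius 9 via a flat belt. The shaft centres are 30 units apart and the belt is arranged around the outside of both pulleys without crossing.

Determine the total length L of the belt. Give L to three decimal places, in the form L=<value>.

open belt: β = asin((r2−r1)/C) = asin(6/30) = 11.5370°
wrap1 = π − 2β = 156.9261°
wrap2 = π + 2β = 203.0739°
tangent length = C·cosβ = 29.3939
L = r1·wrap1 + r2·wrap2 + 2·C·cosβ = 3·2.7389 + 9·3.5443 + 2·29.3939 = 98.9032

L=98.903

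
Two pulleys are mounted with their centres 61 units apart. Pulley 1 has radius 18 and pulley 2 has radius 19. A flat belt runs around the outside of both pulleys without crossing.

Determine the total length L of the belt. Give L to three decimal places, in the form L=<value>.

open belt: β = asin((r2−r1)/C) = asin(1/61) = 0.9393°
wrap1 = π − 2β = 178.1214°
wrap2 = π + 2β = 181.8786°
tangent length = C·cosβ = 60.9918
L = r1·wrap1 + r2·wrap2 + 2·C·cosβ = 18·3.1088 + 19·3.1744 + 2·60.9918 = 238.2553

L=238.255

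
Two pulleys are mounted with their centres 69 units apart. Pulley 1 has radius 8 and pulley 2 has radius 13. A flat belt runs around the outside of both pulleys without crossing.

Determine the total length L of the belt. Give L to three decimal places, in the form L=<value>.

open belt: β = asin((r2−r1)/C) = asin(5/69) = 4.1555°
wrap1 = π − 2β = 171.6890°
wrap2 = π + 2β = 188.3110°
tangent length = C·cosβ = 68.8186
L = r1·wrap1 + r2·wrap2 + 2·C·cosβ = 8·2.9965 + 13·3.2866 + 2·68.8186 = 204.3359

L=204.336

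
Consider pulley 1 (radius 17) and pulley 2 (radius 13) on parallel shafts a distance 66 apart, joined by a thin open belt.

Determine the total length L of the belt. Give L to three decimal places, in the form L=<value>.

open belt: β = asin((r2−r1)/C) = asin(-4/66) = -3.4746°
wrap1 = π − 2β = 186.9492°
wrap2 = π + 2β = 173.0508°
tangent length = C·cosβ = 65.8787
L = r1·wrap1 + r2·wrap2 + 2·C·cosβ = 17·3.2629 + 13·3.0203 + 2·65.8787 = 226.4903

L=226.490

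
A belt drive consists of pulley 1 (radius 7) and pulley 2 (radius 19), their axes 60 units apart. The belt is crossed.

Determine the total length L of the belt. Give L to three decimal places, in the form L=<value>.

crossed belt: β = asin((r1+r2)/C) = asin(26/60) = 25.6793°
wrap1 = wrap2 = π + 2β = 231.3586°
tangent length = C·cosβ = 54.0740
L = (r1+r2)·wrap + 2·C·cosβ = 26·4.0380 + 2·54.0740 = 213.1352

L=213.135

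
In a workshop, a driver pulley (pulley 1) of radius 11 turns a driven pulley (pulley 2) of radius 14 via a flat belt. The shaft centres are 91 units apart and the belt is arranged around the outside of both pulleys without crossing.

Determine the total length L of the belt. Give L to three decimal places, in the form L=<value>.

open belt: β = asin((r2−r1)/C) = asin(3/91) = 1.8892°
wrap1 = π − 2β = 176.2216°
wrap2 = π + 2β = 183.7784°
tangent length = C·cosβ = 90.9505
L = r1·wrap1 + r2·wrap2 + 2·C·cosβ = 11·3.0756 + 14·3.2075 + 2·90.9505 = 260.6387

L=260.639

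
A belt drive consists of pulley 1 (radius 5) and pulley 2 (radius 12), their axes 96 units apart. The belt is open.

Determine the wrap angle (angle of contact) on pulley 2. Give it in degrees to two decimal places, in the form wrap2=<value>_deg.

open belt: β = asin((r2−r1)/C) = asin(7/96) = 4.1815°
wrap1 = π − 2β = 171.6369°
wrap2 = π + 2β = 188.3631°

wrap2=188.36_deg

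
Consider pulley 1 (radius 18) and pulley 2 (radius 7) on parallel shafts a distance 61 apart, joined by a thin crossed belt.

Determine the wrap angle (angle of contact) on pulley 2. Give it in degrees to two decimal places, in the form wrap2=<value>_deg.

crossed belt: β = asin((r1+r2)/C) = asin(25/61) = 24.1945°
wrap1 = wrap2 = π + 2β = 228.3891°

wrap2=228.39_deg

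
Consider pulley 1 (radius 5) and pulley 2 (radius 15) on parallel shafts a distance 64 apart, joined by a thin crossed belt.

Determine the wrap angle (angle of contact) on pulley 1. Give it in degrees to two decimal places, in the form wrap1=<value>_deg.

crossed belt: β = asin((r1+r2)/C) = asin(20/64) = 18.2100°
wrap1 = wrap2 = π + 2β = 216.4199°

wrap1=216.42_deg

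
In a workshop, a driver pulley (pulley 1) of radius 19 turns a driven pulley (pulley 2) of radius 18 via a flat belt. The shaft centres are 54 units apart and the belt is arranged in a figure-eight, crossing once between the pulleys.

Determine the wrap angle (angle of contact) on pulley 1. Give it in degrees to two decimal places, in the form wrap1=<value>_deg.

wrap1=266.50_deg

crossed belt: β = asin((r1+r2)/C) = asin(37/54) = 43.2502°
wrap1 = wrap2 = π + 2β = 266.5003°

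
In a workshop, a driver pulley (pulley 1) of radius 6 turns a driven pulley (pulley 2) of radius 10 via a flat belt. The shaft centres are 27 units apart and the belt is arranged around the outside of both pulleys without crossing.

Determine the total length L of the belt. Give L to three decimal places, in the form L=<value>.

open belt: β = asin((r2−r1)/C) = asin(4/27) = 8.5196°
wrap1 = π − 2β = 162.9608°
wrap2 = π + 2β = 197.0392°
tangent length = C·cosβ = 26.7021
L = r1·wrap1 + r2·wrap2 + 2·C·cosβ = 6·2.8442 + 10·3.4390 + 2·26.7021 = 104.8592

L=104.859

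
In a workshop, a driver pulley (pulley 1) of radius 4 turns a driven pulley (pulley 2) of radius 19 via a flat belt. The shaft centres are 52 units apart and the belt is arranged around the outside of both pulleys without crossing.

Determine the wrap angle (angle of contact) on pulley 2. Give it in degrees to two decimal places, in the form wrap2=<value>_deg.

open belt: β = asin((r2−r1)/C) = asin(15/52) = 16.7659°
wrap1 = π − 2β = 146.4683°
wrap2 = π + 2β = 213.5317°

wrap2=213.53_deg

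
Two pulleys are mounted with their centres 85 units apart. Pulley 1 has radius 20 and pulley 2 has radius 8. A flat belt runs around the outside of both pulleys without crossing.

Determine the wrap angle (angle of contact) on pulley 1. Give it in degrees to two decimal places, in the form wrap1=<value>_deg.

open belt: β = asin((r2−r1)/C) = asin(-12/85) = -8.1159°
wrap1 = π − 2β = 196.2319°
wrap2 = π + 2β = 163.7681°

wrap1=196.23_deg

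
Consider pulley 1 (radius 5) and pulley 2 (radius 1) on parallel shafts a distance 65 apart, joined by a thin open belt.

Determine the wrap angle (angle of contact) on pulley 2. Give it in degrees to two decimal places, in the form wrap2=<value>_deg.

open belt: β = asin((r2−r1)/C) = asin(-4/65) = -3.5281°
wrap1 = π − 2β = 187.0562°
wrap2 = π + 2β = 172.9438°

wrap2=172.94_deg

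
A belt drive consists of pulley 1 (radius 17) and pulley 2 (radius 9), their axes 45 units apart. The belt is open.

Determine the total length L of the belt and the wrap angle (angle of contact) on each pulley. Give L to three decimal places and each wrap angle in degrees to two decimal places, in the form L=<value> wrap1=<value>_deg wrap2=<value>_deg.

L=173.107 wrap1=200.48_deg wrap2=159.52_deg

open belt: β = asin((r2−r1)/C) = asin(-8/45) = -10.2403°
wrap1 = π − 2β = 200.4807°
wrap2 = π + 2β = 159.5193°
tangent length = C·cosβ = 44.2832
L = r1·wrap1 + r2·wrap2 + 2·C·cosβ = 17·3.4990 + 9·2.7841 + 2·44.2832 = 173.1074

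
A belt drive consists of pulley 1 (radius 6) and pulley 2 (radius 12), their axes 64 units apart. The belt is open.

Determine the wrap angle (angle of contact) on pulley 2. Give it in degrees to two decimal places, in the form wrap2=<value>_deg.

open belt: β = asin((r2−r1)/C) = asin(6/64) = 5.3794°
wrap1 = π − 2β = 169.2412°
wrap2 = π + 2β = 190.7588°

wrap2=190.76_deg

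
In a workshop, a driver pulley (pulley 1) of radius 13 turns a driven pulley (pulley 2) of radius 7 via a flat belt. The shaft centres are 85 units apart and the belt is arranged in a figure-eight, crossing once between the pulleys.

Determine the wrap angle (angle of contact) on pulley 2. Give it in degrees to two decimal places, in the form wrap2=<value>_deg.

wrap2=207.22_deg

crossed belt: β = asin((r1+r2)/C) = asin(20/85) = 13.6090°
wrap1 = wrap2 = π + 2β = 207.2179°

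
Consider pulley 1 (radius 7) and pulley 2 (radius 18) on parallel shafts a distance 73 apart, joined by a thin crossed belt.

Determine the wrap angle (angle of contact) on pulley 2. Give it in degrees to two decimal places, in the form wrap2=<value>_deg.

wrap2=220.05_deg

crossed belt: β = asin((r1+r2)/C) = asin(25/73) = 20.0272°
wrap1 = wrap2 = π + 2β = 220.0543°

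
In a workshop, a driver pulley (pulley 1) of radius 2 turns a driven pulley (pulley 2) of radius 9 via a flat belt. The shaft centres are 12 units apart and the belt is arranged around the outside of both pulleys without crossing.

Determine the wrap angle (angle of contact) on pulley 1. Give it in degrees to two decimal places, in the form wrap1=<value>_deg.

wrap1=108.63_deg

open belt: β = asin((r2−r1)/C) = asin(7/12) = 35.6853°
wrap1 = π − 2β = 108.6293°
wrap2 = π + 2β = 251.3707°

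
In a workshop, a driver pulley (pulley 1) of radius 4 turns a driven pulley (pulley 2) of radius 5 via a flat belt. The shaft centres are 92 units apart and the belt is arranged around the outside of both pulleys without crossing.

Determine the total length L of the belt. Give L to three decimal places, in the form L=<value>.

open belt: β = asin((r2−r1)/C) = asin(1/92) = 0.6228°
wrap1 = π − 2β = 178.7544°
wrap2 = π + 2β = 181.2456°
tangent length = C·cosβ = 91.9946
L = r1·wrap1 + r2·wrap2 + 2·C·cosβ = 4·3.1199 + 5·3.1633 + 2·91.9946 = 212.2852

L=212.285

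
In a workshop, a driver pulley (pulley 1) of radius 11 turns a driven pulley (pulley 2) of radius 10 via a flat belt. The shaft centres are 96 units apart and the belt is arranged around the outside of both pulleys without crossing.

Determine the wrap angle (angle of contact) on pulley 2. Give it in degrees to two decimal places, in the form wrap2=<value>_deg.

wrap2=178.81_deg

open belt: β = asin((r2−r1)/C) = asin(-1/96) = -0.5968°
wrap1 = π − 2β = 181.1937°
wrap2 = π + 2β = 178.8063°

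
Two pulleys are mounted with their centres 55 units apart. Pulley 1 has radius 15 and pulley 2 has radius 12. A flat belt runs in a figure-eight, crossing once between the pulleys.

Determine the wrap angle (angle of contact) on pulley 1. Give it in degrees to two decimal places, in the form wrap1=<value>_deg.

crossed belt: β = asin((r1+r2)/C) = asin(27/55) = 29.4004°
wrap1 = wrap2 = π + 2β = 238.8007°

wrap1=238.80_deg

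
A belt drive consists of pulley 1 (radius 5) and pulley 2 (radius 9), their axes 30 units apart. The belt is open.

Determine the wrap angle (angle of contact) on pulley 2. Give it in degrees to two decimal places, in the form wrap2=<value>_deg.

wrap2=195.32_deg

open belt: β = asin((r2−r1)/C) = asin(4/30) = 7.6623°
wrap1 = π − 2β = 164.6755°
wrap2 = π + 2β = 195.3245°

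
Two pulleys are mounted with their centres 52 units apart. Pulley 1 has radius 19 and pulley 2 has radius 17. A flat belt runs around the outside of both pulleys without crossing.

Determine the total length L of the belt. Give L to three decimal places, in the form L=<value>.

L=217.174

open belt: β = asin((r2−r1)/C) = asin(-2/52) = -2.2042°
wrap1 = π − 2β = 184.4085°
wrap2 = π + 2β = 175.5915°
tangent length = C·cosβ = 51.9615
L = r1·wrap1 + r2·wrap2 + 2·C·cosβ = 19·3.2185 + 17·3.0647 + 2·51.9615 = 217.1743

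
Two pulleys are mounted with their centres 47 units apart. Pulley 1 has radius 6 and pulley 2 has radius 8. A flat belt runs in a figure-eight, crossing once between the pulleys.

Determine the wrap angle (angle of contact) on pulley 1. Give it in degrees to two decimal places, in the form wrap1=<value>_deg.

crossed belt: β = asin((r1+r2)/C) = asin(14/47) = 17.3299°
wrap1 = wrap2 = π + 2β = 214.6597°

wrap1=214.66_deg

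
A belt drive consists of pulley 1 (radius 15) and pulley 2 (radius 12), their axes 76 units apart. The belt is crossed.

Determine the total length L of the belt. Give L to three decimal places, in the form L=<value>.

crossed belt: β = asin((r1+r2)/C) = asin(27/76) = 20.8096°
wrap1 = wrap2 = π + 2β = 221.6191°
tangent length = C·cosβ = 71.0422
L = (r1+r2)·wrap + 2·C·cosβ = 27·3.8680 + 2·71.0422 = 246.5200

L=246.520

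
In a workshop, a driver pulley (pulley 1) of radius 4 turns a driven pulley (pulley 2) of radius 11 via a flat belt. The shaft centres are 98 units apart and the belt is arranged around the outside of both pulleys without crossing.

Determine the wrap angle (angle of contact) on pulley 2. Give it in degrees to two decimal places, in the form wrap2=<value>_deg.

wrap2=188.19_deg

open belt: β = asin((r2−r1)/C) = asin(7/98) = 4.0960°
wrap1 = π − 2β = 171.8079°
wrap2 = π + 2β = 188.1921°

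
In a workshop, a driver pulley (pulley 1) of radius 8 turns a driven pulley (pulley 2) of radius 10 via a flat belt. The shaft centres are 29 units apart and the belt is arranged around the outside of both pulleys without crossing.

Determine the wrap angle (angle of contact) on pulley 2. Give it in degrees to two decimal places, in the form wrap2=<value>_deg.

open belt: β = asin((r2−r1)/C) = asin(2/29) = 3.9546°
wrap1 = π − 2β = 172.0909°
wrap2 = π + 2β = 187.9091°

wrap2=187.91_deg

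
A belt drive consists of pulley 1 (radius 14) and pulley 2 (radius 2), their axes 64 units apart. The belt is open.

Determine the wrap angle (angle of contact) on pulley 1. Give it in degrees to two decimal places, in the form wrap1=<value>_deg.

wrap1=201.61_deg

open belt: β = asin((r2−r1)/C) = asin(-12/64) = -10.8069°
wrap1 = π − 2β = 201.6138°
wrap2 = π + 2β = 158.3862°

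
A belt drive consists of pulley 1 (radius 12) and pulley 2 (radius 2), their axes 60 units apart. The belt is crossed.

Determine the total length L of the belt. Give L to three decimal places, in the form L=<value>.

L=167.264

crossed belt: β = asin((r1+r2)/C) = asin(14/60) = 13.4934°
wrap1 = wrap2 = π + 2β = 206.9868°
tangent length = C·cosβ = 58.3438
L = (r1+r2)·wrap + 2·C·cosβ = 14·3.6126 + 2·58.3438 = 167.2640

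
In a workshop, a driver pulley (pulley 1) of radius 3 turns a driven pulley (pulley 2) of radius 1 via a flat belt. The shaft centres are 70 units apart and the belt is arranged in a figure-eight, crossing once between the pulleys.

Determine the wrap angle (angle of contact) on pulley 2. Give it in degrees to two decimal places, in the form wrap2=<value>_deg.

wrap2=186.55_deg

crossed belt: β = asin((r1+r2)/C) = asin(4/70) = 3.2758°
wrap1 = wrap2 = π + 2β = 186.5517°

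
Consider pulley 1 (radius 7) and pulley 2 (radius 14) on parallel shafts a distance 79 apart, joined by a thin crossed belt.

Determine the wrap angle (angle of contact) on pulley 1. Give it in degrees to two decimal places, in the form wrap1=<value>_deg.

crossed belt: β = asin((r1+r2)/C) = asin(21/79) = 15.4158°
wrap1 = wrap2 = π + 2β = 210.8317°

wrap1=210.83_deg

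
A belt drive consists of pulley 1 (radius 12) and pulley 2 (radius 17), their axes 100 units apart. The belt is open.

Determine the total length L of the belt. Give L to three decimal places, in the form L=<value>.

L=291.356

open belt: β = asin((r2−r1)/C) = asin(5/100) = 2.8660°
wrap1 = π − 2β = 174.2680°
wrap2 = π + 2β = 185.7320°
tangent length = C·cosβ = 99.8749
L = r1·wrap1 + r2·wrap2 + 2·C·cosβ = 12·3.0416 + 17·3.2416 + 2·99.8749 = 291.3562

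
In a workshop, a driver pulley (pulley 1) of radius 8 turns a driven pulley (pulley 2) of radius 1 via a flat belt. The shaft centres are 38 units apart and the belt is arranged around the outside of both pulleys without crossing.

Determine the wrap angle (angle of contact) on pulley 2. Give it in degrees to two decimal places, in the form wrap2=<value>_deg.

open belt: β = asin((r2−r1)/C) = asin(-7/38) = -10.6151°
wrap1 = π − 2β = 201.2302°
wrap2 = π + 2β = 158.7698°

wrap2=158.77_deg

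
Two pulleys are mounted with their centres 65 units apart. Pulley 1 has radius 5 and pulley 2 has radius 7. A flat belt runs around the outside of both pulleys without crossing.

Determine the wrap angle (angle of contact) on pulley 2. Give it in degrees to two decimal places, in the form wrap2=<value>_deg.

open belt: β = asin((r2−r1)/C) = asin(2/65) = 1.7632°
wrap1 = π − 2β = 176.4735°
wrap2 = π + 2β = 183.5265°

wrap2=183.53_deg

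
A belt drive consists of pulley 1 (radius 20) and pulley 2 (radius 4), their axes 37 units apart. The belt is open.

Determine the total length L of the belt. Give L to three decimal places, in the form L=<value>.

L=156.432

open belt: β = asin((r2−r1)/C) = asin(-16/37) = -25.6220°
wrap1 = π − 2β = 231.2441°
wrap2 = π + 2β = 128.7559°
tangent length = C·cosβ = 33.3617
L = r1·wrap1 + r2·wrap2 + 2·C·cosβ = 20·4.0360 + 4·2.2472 + 2·33.3617 = 156.4316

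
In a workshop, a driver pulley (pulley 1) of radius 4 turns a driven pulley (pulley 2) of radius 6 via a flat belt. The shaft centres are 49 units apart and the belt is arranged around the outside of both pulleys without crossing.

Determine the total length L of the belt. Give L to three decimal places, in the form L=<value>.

L=129.498

open belt: β = asin((r2−r1)/C) = asin(2/49) = 2.3393°
wrap1 = π − 2β = 175.3215°
wrap2 = π + 2β = 184.6785°
tangent length = C·cosβ = 48.9592
L = r1·wrap1 + r2·wrap2 + 2·C·cosβ = 4·3.0599 + 6·3.2232 + 2·48.9592 = 129.4976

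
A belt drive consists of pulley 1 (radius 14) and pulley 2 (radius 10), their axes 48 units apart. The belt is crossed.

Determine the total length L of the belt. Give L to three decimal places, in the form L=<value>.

crossed belt: β = asin((r1+r2)/C) = asin(24/48) = 30.0000°
wrap1 = wrap2 = π + 2β = 240.0000°
tangent length = C·cosβ = 41.5692
L = (r1+r2)·wrap + 2·C·cosβ = 24·4.1888 + 2·41.5692 = 183.6694

L=183.669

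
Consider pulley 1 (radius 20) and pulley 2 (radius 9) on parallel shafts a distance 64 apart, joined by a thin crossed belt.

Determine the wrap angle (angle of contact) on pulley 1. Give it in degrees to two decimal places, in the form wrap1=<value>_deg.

crossed belt: β = asin((r1+r2)/C) = asin(29/64) = 26.9444°
wrap1 = wrap2 = π + 2β = 233.8887°

wrap1=233.89_deg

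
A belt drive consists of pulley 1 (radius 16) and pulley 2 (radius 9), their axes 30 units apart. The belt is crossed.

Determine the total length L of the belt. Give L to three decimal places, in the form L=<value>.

L=160.962

crossed belt: β = asin((r1+r2)/C) = asin(25/30) = 56.4427°
wrap1 = wrap2 = π + 2β = 292.8854°
tangent length = C·cosβ = 16.5831
L = (r1+r2)·wrap + 2·C·cosβ = 25·5.1118 + 2·16.5831 = 160.9616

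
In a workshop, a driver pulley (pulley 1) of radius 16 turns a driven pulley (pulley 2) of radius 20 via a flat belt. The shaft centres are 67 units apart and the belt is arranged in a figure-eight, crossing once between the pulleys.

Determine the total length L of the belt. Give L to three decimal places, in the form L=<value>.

L=266.952

crossed belt: β = asin((r1+r2)/C) = asin(36/67) = 32.5009°
wrap1 = wrap2 = π + 2β = 245.0019°
tangent length = C·cosβ = 56.5066
L = (r1+r2)·wrap + 2·C·cosβ = 36·4.2761 + 2·56.5066 = 266.9525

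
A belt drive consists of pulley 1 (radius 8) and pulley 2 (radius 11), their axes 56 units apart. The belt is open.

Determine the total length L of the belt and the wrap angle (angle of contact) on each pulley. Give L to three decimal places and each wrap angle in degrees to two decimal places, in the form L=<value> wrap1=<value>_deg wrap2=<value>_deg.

open belt: β = asin((r2−r1)/C) = asin(3/56) = 3.0709°
wrap1 = π − 2β = 173.8582°
wrap2 = π + 2β = 186.1418°
tangent length = C·cosβ = 55.9196
L = r1·wrap1 + r2·wrap2 + 2·C·cosβ = 8·3.0344 + 11·3.2488 + 2·55.9196 = 171.8510

L=171.851 wrap1=173.86_deg wrap2=186.14_deg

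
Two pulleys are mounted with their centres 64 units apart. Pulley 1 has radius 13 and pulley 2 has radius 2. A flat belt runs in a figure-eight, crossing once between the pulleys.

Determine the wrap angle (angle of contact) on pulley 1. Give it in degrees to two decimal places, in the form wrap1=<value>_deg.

wrap1=207.11_deg

crossed belt: β = asin((r1+r2)/C) = asin(15/64) = 13.5548°
wrap1 = wrap2 = π + 2β = 207.1096°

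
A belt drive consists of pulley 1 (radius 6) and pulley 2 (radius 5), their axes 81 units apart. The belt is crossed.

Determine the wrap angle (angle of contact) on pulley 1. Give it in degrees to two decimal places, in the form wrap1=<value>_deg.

wrap1=195.61_deg

crossed belt: β = asin((r1+r2)/C) = asin(11/81) = 7.8050°
wrap1 = wrap2 = π + 2β = 195.6101°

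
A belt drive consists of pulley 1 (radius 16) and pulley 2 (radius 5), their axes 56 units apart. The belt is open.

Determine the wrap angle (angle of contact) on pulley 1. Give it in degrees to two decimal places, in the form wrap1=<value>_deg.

open belt: β = asin((r2−r1)/C) = asin(-11/56) = -11.3282°
wrap1 = π − 2β = 202.6564°
wrap2 = π + 2β = 157.3436°

wrap1=202.66_deg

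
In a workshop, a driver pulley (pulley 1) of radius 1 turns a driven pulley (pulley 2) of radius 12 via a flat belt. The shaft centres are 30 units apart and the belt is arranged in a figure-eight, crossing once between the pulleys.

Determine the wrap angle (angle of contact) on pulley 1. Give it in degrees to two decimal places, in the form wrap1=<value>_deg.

crossed belt: β = asin((r1+r2)/C) = asin(13/30) = 25.6793°
wrap1 = wrap2 = π + 2β = 231.3586°

wrap1=231.36_deg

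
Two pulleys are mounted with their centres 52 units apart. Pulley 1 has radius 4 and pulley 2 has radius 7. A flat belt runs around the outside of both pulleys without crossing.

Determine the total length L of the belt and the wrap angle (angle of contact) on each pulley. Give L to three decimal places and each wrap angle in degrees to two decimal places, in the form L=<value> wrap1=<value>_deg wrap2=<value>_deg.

L=138.731 wrap1=173.39_deg wrap2=186.61_deg

open belt: β = asin((r2−r1)/C) = asin(3/52) = 3.3074°
wrap1 = π − 2β = 173.3853°
wrap2 = π + 2β = 186.6147°
tangent length = C·cosβ = 51.9134
L = r1·wrap1 + r2·wrap2 + 2·C·cosβ = 4·3.0261 + 7·3.2570 + 2·51.9134 = 138.7306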